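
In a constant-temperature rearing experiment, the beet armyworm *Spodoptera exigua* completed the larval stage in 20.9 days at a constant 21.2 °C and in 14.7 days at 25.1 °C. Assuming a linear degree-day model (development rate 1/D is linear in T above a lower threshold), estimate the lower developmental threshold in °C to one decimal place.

Under the model K = D·(T − T_b), so D₁·(T₁ − T_b) = D₂·(T₂ − T_b).
20.9·(21.2 − T_b) = 14.7·(25.1 − T_b)
T_b = (20.9·21.2 − 14.7·25.1) / (20.9 − 14.7) = 74.11 / 6.2 = 11.953 °C ≈ 12.0 °C.

12.0 °C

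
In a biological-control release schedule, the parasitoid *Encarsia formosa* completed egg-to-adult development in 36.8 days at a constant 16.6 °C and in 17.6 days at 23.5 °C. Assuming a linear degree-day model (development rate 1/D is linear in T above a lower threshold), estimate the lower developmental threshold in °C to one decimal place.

10.3 °C

Linear rate model ⇒ the product D·(T − T_b) is constant across temperatures.
36.8·(16.6 − T_b) = 17.6·(23.5 − T_b)
T_b = (36.8·16.6 − 17.6·23.5) / (36.8 − 17.6) = 197.28 / 19.2 = 10.275 °C ≈ 10.3 °C.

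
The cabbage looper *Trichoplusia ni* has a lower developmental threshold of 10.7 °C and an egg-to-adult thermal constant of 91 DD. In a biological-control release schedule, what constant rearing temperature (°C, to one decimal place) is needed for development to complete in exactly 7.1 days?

23.5 °C

Required daily accumulation = 91 / 7.1 = 12.817 DD/day.
T = T_base + 12.817 = 10.7 + 12.817 = 23.517 ≈ 23.5 °C.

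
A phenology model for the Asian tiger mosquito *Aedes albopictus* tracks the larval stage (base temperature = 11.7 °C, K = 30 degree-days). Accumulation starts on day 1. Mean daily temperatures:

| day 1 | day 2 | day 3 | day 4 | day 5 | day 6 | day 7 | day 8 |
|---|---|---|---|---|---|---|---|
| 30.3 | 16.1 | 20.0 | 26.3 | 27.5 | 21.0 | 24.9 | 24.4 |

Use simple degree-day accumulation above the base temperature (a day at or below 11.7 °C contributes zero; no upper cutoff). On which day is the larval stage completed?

day 3

Daily DD above 11.7 °C: 18.6, 4.4, 8.3, 14.6, 15.8, 9.3, 13.2, 12.7.
Cumulative: 18.6, 23.0, 31.3, 45.9, 61.7, 71.0, 84.2, 96.9.
The total first reaches 30 DD on day 3.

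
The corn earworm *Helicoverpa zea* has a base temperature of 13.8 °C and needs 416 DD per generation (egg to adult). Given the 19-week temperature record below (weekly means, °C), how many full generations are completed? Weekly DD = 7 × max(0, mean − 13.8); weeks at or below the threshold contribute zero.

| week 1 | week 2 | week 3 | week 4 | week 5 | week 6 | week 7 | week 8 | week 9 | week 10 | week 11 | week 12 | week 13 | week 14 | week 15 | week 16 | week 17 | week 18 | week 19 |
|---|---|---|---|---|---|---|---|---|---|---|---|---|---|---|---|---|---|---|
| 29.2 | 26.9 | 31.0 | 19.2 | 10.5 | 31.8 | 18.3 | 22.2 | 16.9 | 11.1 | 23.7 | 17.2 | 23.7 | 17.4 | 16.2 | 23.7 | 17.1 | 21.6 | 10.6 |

Weekly DD (7 × max(0, T̄ − 13.8)): 107.8, 91.7, 120.4, 37.8, 0.0, 126.0, 31.5, 58.8, 21.7, 0.0, 69.3, 23.8, 69.3, 25.2, 16.8, 69.3, 23.1, 54.6, 0.0.
Season total = 947.1 DD.
Complete generations = ⌊947.1 / 416⌋ = 2.

2 generations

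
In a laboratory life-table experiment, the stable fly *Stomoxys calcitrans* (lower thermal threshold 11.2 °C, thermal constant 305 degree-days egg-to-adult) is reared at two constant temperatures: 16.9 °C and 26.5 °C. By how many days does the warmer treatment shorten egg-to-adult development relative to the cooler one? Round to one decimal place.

33.6 days

At 16.9 °C: 305 / (16.9 − 11.2) = 305 / 5.7 = 53.509 d.
At 26.5 °C: 305 / (26.5 − 11.2) = 305 / 15.3 = 19.935 d.
Difference = |53.509 − 19.935| = 33.574 ≈ 33.6 days.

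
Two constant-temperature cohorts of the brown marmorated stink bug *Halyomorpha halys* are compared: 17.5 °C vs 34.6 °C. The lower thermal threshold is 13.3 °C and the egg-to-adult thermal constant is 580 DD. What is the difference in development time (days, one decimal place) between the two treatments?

At 17.5 °C: 580 / (17.5 − 13.3) = 580 / 4.2 = 138.095 d.
At 34.6 °C: 580 / (34.6 − 13.3) = 580 / 21.3 = 27.230 d.
Difference = |138.095 − 27.230| = 110.865 ≈ 110.9 days.

110.9 days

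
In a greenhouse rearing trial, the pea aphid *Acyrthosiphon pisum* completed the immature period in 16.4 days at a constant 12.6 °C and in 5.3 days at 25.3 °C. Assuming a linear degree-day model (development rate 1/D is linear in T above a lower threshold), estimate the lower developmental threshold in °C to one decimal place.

6.5 °C

Equal thermal constants: D₁(T₁ − T_b) = D₂(T₂ − T_b).
16.4·(12.6 − T_b) = 5.3·(25.3 − T_b)
T_b = (16.4·12.6 − 5.3·25.3) / (16.4 − 5.3) = 72.55 / 11.1 = 6.536 °C ≈ 6.5 °C.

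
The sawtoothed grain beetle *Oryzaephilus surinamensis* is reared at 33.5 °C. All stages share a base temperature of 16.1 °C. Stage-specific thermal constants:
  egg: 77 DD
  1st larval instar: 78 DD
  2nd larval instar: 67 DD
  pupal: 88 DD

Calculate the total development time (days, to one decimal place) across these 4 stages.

17.8 days

Daily accumulation at 33.5 °C = 33.5 − 16.1 = 17.4 DD/day.
Total K = 77 + 78 + 67 + 88 = 310 DD.
Total duration = 310 / 17.4 = 17.816 ≈ 17.8 days.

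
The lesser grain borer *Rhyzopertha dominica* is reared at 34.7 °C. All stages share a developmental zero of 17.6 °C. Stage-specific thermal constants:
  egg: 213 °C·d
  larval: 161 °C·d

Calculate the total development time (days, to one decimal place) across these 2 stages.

Daily accumulation at 34.7 °C = 34.7 − 17.6 = 17.1 DD/day.
Total K = 213 + 161 = 374 DD.
Total duration = 374 / 17.1 = 21.871 ≈ 21.9 days.

21.9 days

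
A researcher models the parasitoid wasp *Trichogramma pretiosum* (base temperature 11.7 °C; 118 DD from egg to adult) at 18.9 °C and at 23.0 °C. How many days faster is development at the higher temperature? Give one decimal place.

5.9 days

At 18.9 °C: 118 / (18.9 − 11.7) = 118 / 7.2 = 16.389 d.
At 23.0 °C: 118 / (23.0 − 11.7) = 118 / 11.3 = 10.442 d.
Difference = |16.389 − 10.442| = 5.946 ≈ 5.9 days.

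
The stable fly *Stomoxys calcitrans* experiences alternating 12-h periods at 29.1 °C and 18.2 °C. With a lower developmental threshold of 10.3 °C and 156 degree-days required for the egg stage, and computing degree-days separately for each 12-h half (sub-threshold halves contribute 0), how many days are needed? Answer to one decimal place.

Day half: max(0, 29.1 − 10.3) × 0.5 = 18.8 × 0.5 = 9.40 DD.
Night half: max(0, 18.2 − 10.3) × 0.5 = 7.9 × 0.5 = 3.95 DD.
Per 24 h: 13.35 DD/day.
Duration = 156 / 13.35 = 11.685 ≈ 11.7 days.

11.7 days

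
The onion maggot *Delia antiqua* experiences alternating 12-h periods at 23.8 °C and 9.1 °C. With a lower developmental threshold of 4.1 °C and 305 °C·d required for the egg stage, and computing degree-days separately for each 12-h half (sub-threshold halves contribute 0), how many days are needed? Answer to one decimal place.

24.7 days

Day half: max(0, 23.8 − 4.1) × 0.5 = 19.7 × 0.5 = 9.85 DD.
Night half: max(0, 9.1 − 4.1) × 0.5 = 5.0 × 0.5 = 2.50 DD.
Per 24 h: 12.35 DD/day.
Duration = 305 / 12.35 = 24.696 ≈ 24.7 days.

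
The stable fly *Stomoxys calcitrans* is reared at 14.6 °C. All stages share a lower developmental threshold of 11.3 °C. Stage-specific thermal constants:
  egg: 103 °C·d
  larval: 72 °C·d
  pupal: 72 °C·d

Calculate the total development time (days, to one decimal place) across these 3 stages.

74.8 days

Daily accumulation at 14.6 °C = 14.6 − 11.3 = 3.3 DD/day.
Total K = 103 + 72 + 72 = 247 DD.
Total duration = 247 / 3.3 = 74.848 ≈ 74.8 days.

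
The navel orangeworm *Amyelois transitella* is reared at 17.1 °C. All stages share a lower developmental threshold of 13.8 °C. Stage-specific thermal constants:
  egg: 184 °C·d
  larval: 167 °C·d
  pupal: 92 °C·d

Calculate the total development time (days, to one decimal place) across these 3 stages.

134.2 days

Daily accumulation at 17.1 °C = 17.1 − 13.8 = 3.3 DD/day.
Total K = 184 + 167 + 92 = 443 DD.
Total duration = 443 / 3.3 = 134.242 ≈ 134.2 days.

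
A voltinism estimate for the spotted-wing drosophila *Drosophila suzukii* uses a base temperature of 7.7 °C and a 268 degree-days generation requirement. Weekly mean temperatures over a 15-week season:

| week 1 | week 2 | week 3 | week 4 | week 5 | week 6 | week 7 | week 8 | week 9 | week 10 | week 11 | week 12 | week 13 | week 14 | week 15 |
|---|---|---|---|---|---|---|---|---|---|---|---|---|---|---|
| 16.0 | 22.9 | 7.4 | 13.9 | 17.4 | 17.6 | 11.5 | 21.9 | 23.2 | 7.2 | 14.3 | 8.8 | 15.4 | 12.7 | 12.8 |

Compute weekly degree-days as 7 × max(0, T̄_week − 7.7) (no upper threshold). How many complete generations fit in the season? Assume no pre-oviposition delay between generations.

2 generations

Weekly DD (7 × max(0, T̄ − 7.7)): 58.1, 106.4, 0.0, 43.4, 67.9, 69.3, 26.6, 99.4, 108.5, 0.0, 46.2, 7.7, 53.9, 35.0, 35.7.
Season total = 758.1 DD.
Complete generations = ⌊758.1 / 268⌋ = 2.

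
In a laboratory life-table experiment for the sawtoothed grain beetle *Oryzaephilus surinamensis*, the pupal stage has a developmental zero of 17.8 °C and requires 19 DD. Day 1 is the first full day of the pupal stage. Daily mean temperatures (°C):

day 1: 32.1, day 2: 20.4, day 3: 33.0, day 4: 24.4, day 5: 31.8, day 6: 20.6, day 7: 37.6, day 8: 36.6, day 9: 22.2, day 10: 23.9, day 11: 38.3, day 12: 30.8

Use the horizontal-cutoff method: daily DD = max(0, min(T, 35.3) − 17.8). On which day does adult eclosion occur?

Daily DD above 17.8 °C (capped at 17.5): 14.3, 2.6, 15.2, 6.6, 14.0, 2.8, 17.5, 17.5, 4.4, 6.1, 17.5, 13.0.
Cumulative: 14.3, 16.9, 32.1, 38.7, 52.7, 55.5, 73.0, 90.5, 94.9, 101.0, 118.5, 131.5.
The total first reaches 19 DD on day 3.

day 3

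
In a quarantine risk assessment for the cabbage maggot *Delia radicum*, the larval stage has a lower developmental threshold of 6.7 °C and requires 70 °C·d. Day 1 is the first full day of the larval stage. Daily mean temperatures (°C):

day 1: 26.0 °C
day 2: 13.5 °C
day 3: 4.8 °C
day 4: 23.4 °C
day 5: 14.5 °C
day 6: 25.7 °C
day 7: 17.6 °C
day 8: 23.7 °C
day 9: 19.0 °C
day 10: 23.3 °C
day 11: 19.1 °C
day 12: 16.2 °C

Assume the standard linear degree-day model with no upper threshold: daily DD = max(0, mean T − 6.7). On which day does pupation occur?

day 7

Daily DD above 6.7 °C: 19.3, 6.8, 0.0, 16.7, 7.8, 19.0, 10.9, 17.0, 12.3, 16.6, 12.4, 9.5.
Cumulative: 19.3, 26.1, 26.1, 42.8, 50.6, 69.6, 80.5, 97.5, 109.8, 126.4, 138.8, 148.3.
The total first reaches 70 DD on day 7.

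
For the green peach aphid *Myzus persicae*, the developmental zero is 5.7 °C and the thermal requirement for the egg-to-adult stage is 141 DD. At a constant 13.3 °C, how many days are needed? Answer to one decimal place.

Daily accumulation = 13.3 − 5.7 = 7.6 DD/day.
Duration = 141 / 7.6 = 18.553 ≈ 18.6 days.

18.6 days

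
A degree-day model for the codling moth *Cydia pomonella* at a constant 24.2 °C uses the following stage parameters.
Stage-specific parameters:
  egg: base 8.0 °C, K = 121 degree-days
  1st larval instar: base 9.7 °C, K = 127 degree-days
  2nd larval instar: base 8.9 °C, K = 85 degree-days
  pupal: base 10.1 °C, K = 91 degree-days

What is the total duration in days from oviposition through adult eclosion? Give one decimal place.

28.2 days

egg: 121 / (24.2 − 8.0) = 121 / 16.2 = 7.469 d.
1st larval instar: 127 / (24.2 − 9.7) = 127 / 14.5 = 8.759 d.
2nd larval instar: 85 / (24.2 − 8.9) = 85 / 15.3 = 5.556 d.
pupal: 91 / (24.2 − 10.1) = 91 / 14.1 = 6.454 d.
Sum = 28.237 ≈ 28.2 days.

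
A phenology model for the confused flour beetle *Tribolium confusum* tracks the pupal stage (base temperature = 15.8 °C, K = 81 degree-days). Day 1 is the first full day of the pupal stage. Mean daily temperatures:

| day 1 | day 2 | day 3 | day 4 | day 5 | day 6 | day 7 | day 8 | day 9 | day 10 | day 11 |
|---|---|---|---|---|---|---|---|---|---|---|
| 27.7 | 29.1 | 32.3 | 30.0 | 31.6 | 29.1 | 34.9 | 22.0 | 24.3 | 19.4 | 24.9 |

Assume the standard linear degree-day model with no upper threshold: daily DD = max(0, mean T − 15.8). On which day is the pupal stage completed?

day 6

Daily DD above 15.8 °C: 11.9, 13.3, 16.5, 14.2, 15.8, 13.3, 19.1, 6.2, 8.5, 3.6, 9.1.
Cumulative: 11.9, 25.2, 41.7, 55.9, 71.7, 85.0, 104.1, 110.3, 118.8, 122.4, 131.5.
The total first reaches 81 DD on day 6.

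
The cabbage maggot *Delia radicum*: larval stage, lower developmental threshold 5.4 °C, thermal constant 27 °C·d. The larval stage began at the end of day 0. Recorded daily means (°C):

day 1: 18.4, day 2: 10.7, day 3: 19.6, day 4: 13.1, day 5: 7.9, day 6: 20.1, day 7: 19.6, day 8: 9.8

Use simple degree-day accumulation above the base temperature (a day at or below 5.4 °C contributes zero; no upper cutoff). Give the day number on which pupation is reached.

day 3

Daily DD above 5.4 °C: 13.0, 5.3, 14.2, 7.7, 2.5, 14.7, 14.2, 4.4.
Cumulative: 13.0, 18.3, 32.5, 40.2, 42.7, 57.4, 71.6, 76.0.
The total first reaches 27 DD on day 3.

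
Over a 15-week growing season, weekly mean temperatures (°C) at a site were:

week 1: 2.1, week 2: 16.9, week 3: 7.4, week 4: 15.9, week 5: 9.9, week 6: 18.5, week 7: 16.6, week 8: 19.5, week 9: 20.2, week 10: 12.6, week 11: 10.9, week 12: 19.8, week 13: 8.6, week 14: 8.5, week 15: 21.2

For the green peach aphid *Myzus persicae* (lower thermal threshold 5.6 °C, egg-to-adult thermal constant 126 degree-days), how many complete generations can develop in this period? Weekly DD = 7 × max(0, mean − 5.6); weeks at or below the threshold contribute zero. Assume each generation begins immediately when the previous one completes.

Weekly DD (7 × max(0, T̄ − 5.6)): 0.0, 79.1, 12.6, 72.1, 30.1, 90.3, 77.0, 97.3, 102.2, 49.0, 37.1, 99.4, 21.0, 20.3, 109.2.
Season total = 896.7 DD.
Complete generations = ⌊896.7 / 126⌋ = 7.

7 generations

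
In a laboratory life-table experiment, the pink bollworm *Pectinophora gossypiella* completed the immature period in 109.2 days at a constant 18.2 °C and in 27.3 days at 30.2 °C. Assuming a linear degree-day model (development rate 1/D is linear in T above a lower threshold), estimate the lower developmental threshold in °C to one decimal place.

Linear rate model ⇒ the product D·(T − T_b) is constant across temperatures.
109.2·(18.2 − T_b) = 27.3·(30.2 − T_b)
T_b = (109.2·18.2 − 27.3·30.2) / (109.2 − 27.3) = 1162.98 / 81.9 = 14.200 °C ≈ 14.2 °C.

14.2 °C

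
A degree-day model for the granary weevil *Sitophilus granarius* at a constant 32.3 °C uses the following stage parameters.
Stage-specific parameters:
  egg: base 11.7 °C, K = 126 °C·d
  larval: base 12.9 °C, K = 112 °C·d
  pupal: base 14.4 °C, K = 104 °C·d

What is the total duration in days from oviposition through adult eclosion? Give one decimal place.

egg: 126 / (32.3 − 11.7) = 126 / 20.6 = 6.117 d.
larval: 112 / (32.3 − 12.9) = 112 / 19.4 = 5.773 d.
pupal: 104 / (32.3 − 14.4) = 104 / 17.9 = 5.810 d.
Sum = 17.700 ≈ 17.7 days.

17.7 days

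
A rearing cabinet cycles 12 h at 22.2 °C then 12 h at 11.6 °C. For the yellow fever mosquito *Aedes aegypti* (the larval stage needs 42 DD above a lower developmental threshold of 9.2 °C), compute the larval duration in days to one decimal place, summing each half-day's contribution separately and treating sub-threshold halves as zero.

5.5 days

Day half: max(0, 22.2 − 9.2) × 0.5 = 13.0 × 0.5 = 6.50 DD.
Night half: max(0, 11.6 − 9.2) × 0.5 = 2.4 × 0.5 = 1.20 DD.
Per 24 h: 7.70 DD/day.
Duration = 42 / 7.70 = 5.455 ≈ 5.5 days.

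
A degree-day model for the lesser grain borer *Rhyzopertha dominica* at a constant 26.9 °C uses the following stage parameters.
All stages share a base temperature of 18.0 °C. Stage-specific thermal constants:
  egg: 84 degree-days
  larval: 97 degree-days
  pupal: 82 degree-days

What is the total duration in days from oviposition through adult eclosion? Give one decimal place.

29.6 days

Daily accumulation at 26.9 °C = 26.9 − 18.0 = 8.9 DD/day.
Total K = 84 + 97 + 82 = 263 DD.
Total duration = 263 / 8.9 = 29.551 ≈ 29.6 days.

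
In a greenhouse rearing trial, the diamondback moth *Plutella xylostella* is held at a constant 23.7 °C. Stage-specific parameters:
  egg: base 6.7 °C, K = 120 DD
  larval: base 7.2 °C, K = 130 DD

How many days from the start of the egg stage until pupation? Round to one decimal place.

egg: 120 / (23.7 − 6.7) = 120 / 17.0 = 7.059 d.
larval: 130 / (23.7 − 7.2) = 130 / 16.5 = 7.879 d.
Sum = 14.938 ≈ 14.9 days.

14.9 days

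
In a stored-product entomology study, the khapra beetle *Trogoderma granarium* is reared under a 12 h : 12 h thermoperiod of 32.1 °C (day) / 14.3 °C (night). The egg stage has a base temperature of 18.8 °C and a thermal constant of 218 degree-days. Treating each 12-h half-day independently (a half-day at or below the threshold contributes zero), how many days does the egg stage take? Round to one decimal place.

32.8 days

Day half: max(0, 32.1 − 18.8) × 0.5 = 13.3 × 0.5 = 6.65 DD.
Night half: max(0, 14.3 − 18.8) × 0.5 = 0.0 × 0.5 = 0.00 DD.
Per 24 h: 6.65 DD/day.
Duration = 218 / 6.65 = 32.782 ≈ 32.8 days.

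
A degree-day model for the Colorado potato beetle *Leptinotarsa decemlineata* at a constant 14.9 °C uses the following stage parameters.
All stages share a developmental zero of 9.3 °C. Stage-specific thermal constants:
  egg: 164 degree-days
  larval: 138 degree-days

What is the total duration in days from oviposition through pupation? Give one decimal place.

53.9 days

Daily accumulation at 14.9 °C = 14.9 − 9.3 = 5.6 DD/day.
Total K = 164 + 138 = 302 DD.
Total duration = 302 / 5.6 = 53.929 ≈ 53.9 days.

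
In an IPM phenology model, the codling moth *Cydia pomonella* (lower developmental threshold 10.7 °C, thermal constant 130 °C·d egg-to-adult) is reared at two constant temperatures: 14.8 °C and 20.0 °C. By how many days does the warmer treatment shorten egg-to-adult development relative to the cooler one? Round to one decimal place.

At 14.8 °C: 130 / (14.8 − 10.7) = 130 / 4.1 = 31.707 d.
At 20.0 °C: 130 / (20.0 − 10.7) = 130 / 9.3 = 13.978 d.
Difference = |31.707 − 13.978| = 17.729 ≈ 17.7 days.

17.7 days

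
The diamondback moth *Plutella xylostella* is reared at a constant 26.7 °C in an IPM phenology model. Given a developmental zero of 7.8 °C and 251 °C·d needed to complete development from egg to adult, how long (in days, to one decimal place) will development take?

13.3 days

Daily accumulation = 26.7 − 7.8 = 18.9 DD/day.
Duration = 251 / 18.9 = 13.280 ≈ 13.3 days.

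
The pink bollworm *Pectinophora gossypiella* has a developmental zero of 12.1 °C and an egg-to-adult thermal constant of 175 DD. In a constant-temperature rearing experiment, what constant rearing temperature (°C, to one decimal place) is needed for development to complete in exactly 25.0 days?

19.1 °C

Required daily accumulation = 175 / 25.0 = 7.000 DD/day.
T = T_base + 7.000 = 12.1 + 7.000 = 19.100 ≈ 19.1 °C.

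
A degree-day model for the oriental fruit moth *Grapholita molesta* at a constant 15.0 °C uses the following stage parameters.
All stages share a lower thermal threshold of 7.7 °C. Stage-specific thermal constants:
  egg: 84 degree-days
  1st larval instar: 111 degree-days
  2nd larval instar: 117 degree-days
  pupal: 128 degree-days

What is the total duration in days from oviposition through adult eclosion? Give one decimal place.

60.3 days

Daily accumulation at 15.0 °C = 15.0 − 7.7 = 7.3 DD/day.
Total K = 84 + 111 + 117 + 128 = 440 DD.
Total duration = 440 / 7.3 = 60.274 ≈ 60.3 days.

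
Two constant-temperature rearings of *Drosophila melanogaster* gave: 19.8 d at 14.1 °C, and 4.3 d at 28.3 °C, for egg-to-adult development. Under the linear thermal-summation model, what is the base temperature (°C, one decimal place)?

10.2 °C

Linear rate model ⇒ the product D·(T − T_b) is constant across temperatures.
19.8·(14.1 − T_b) = 4.3·(28.3 − T_b)
T_b = (19.8·14.1 − 4.3·28.3) / (19.8 − 4.3) = 157.49 / 15.5 = 10.161 °C ≈ 10.2 °C.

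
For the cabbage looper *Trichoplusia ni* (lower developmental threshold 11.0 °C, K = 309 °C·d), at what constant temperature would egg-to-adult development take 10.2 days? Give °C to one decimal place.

41.3 °C

Required daily accumulation = 309 / 10.2 = 30.294 DD/day.
T = T_base + 30.294 = 11.0 + 30.294 = 41.294 ≈ 41.3 °C.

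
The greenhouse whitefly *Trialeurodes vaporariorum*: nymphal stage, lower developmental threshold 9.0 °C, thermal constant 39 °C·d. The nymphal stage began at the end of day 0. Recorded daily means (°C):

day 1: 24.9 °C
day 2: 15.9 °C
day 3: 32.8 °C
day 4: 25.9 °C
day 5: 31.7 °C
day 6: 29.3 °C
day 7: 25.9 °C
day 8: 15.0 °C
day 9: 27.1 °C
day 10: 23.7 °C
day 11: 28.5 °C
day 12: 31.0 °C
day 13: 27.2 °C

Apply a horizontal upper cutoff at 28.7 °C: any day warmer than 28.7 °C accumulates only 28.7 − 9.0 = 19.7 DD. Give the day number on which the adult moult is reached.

day 3

Daily DD above 9.0 °C (capped at 19.7): 15.9, 6.9, 19.7, 16.9, 19.7, 19.7, 16.9, 6.0, 18.1, 14.7, 19.5, 19.7, 18.2.
Cumulative: 15.9, 22.8, 42.5, 59.4, 79.1, 98.8, 115.7, 121.7, 139.8, 154.5, 174.0, 193.7, 211.9.
The total first reaches 39 DD on day 3.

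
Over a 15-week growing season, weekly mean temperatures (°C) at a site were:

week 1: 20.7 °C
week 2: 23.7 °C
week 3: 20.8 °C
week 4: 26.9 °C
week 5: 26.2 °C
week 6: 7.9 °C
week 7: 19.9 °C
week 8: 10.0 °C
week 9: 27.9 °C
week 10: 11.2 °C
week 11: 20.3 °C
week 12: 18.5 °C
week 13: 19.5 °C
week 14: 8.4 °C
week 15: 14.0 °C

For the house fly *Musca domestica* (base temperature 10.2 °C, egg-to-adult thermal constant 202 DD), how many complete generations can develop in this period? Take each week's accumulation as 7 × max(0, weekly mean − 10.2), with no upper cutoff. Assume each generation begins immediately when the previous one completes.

4 generations

Weekly DD (7 × max(0, T̄ − 10.2)): 73.5, 94.5, 74.2, 116.9, 112.0, 0.0, 67.9, 0.0, 123.9, 7.0, 70.7, 58.1, 65.1, 0.0, 26.6.
Season total = 890.4 DD.
Complete generations = ⌊890.4 / 202⌋ = 4.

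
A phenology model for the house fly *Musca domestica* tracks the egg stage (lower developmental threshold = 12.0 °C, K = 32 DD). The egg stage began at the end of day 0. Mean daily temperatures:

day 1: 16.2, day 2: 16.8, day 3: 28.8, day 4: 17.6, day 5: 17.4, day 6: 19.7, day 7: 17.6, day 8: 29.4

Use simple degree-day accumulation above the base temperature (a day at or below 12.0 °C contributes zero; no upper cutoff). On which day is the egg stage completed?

day 5

Daily DD above 12.0 °C: 4.2, 4.8, 16.8, 5.6, 5.4, 7.7, 5.6, 17.4.
Cumulative: 4.2, 9.0, 25.8, 31.4, 36.8, 44.5, 50.1, 67.5.
The total first reaches 32 DD on day 5.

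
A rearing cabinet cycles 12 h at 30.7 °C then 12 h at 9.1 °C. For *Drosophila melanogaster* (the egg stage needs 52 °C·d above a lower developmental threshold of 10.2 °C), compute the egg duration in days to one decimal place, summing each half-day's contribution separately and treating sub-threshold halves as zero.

5.1 days

Day half: max(0, 30.7 − 10.2) × 0.5 = 20.5 × 0.5 = 10.25 DD.
Night half: max(0, 9.1 − 10.2) × 0.5 = 0.0 × 0.5 = 0.00 DD.
Per 24 h: 10.25 DD/day.
Duration = 52 / 10.25 = 5.073 ≈ 5.1 days.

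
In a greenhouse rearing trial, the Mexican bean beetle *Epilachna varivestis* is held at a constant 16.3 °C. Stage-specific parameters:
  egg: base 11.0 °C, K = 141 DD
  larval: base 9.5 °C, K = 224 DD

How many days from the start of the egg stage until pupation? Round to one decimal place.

59.5 days

egg: 141 / (16.3 − 11.0) = 141 / 5.3 = 26.604 d.
larval: 224 / (16.3 − 9.5) = 224 / 6.8 = 32.941 d.
Sum = 59.545 ≈ 59.5 days.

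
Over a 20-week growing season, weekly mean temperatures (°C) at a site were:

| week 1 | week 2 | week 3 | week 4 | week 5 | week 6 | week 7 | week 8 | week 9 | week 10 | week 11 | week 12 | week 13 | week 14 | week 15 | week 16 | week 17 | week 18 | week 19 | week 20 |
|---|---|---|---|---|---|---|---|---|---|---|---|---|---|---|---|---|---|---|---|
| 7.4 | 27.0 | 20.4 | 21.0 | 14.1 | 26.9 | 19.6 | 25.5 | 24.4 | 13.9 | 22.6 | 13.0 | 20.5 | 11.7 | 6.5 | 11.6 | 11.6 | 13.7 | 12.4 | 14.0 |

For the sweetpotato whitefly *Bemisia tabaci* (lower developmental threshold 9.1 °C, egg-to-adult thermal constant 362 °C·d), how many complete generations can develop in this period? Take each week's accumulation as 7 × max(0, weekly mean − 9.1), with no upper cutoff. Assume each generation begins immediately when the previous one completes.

3 generations

Weekly DD (7 × max(0, T̄ − 9.1)): 0.0, 125.3, 79.1, 83.3, 35.0, 124.6, 73.5, 114.8, 107.1, 33.6, 94.5, 27.3, 79.8, 18.2, 0.0, 17.5, 17.5, 32.2, 23.1, 34.3.
Season total = 1120.7 DD.
Complete generations = ⌊1120.7 / 362⌋ = 3.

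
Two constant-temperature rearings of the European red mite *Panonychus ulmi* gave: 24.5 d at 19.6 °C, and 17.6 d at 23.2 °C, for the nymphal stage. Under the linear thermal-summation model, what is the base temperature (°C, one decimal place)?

Equal thermal constants: D₁(T₁ − T_b) = D₂(T₂ − T_b).
24.5·(19.6 − T_b) = 17.6·(23.2 − T_b)
T_b = (24.5·19.6 − 17.6·23.2) / (24.5 − 17.6) = 71.88 / 6.9 = 10.417 °C ≈ 10.4 °C.

10.4 °C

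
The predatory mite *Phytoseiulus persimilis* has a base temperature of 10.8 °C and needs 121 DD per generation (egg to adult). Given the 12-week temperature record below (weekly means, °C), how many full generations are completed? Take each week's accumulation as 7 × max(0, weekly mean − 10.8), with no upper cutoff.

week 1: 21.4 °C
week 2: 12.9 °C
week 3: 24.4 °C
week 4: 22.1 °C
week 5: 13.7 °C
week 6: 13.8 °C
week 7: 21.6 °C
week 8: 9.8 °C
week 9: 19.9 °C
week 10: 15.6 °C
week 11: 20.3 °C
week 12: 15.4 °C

Weekly DD (7 × max(0, T̄ − 10.8)): 74.2, 14.7, 95.2, 79.1, 20.3, 21.0, 75.6, 0.0, 63.7, 33.6, 66.5, 32.2.
Season total = 576.1 DD.
Complete generations = ⌊576.1 / 121⌋ = 4.

4 generations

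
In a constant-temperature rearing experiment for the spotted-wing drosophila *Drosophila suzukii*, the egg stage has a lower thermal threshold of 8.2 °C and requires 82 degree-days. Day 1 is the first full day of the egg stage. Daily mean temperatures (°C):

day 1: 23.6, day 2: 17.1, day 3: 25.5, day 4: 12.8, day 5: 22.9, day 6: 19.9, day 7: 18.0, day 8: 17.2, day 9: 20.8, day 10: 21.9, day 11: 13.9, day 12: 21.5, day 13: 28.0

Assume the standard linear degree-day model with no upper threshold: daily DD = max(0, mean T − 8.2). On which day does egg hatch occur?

day 7

Daily DD above 8.2 °C: 15.4, 8.9, 17.3, 4.6, 14.7, 11.7, 9.8, 9.0, 12.6, 13.7, 5.7, 13.3, 19.8.
Cumulative: 15.4, 24.3, 41.6, 46.2, 60.9, 72.6, 82.4, 91.4, 104.0, 117.7, 123.4, 136.7, 156.5.
The total first reaches 82 DD on day 7.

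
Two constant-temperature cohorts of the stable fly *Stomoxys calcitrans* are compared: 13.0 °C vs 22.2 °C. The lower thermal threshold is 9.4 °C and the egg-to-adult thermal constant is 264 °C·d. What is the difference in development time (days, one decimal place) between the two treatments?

At 13.0 °C: 264 / (13.0 − 9.4) = 264 / 3.6 = 73.333 d.
At 22.2 °C: 264 / (22.2 − 9.4) = 264 / 12.8 = 20.625 d.
Difference = |73.333 − 20.625| = 52.708 ≈ 52.7 days.

52.7 days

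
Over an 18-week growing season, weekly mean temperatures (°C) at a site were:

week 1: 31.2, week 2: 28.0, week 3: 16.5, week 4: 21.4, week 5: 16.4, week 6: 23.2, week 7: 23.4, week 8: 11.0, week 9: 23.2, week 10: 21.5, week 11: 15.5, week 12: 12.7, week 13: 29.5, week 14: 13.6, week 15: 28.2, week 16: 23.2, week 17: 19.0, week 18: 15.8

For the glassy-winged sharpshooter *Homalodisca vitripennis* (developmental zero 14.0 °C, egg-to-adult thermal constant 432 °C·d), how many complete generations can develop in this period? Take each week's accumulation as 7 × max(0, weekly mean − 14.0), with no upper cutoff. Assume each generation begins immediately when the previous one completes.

Weekly DD (7 × max(0, T̄ − 14.0)): 120.4, 98.0, 17.5, 51.8, 16.8, 64.4, 65.8, 0.0, 64.4, 52.5, 10.5, 0.0, 108.5, 0.0, 99.4, 64.4, 35.0, 12.6.
Season total = 882.0 DD.
Complete generations = ⌊882.0 / 432⌋ = 2.

2 generations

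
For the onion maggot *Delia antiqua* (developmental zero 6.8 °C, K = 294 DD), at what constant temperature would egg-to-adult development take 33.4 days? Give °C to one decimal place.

15.6 °C

Required daily accumulation = 294 / 33.4 = 8.802 DD/day.
T = T_base + 8.802 = 6.8 + 8.802 = 15.602 ≈ 15.6 °C.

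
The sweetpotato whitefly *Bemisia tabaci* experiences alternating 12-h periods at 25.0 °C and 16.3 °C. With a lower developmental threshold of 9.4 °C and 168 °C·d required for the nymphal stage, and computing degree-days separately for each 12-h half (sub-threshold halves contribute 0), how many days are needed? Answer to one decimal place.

14.9 days

Day half: max(0, 25.0 − 9.4) × 0.5 = 15.6 × 0.5 = 7.80 DD.
Night half: max(0, 16.3 − 9.4) × 0.5 = 6.9 × 0.5 = 3.45 DD.
Per 24 h: 11.25 DD/day.
Duration = 168 / 11.25 = 14.933 ≈ 14.9 days.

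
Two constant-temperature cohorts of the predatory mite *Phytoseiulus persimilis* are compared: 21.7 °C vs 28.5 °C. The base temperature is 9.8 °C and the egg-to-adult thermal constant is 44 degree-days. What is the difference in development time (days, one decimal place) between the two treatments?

1.3 days

At 21.7 °C: 44 / (21.7 − 9.8) = 44 / 11.9 = 3.697 d.
At 28.5 °C: 44 / (28.5 − 9.8) = 44 / 18.7 = 2.353 d.
Difference = |3.697 − 2.353| = 1.345 ≈ 1.3 days.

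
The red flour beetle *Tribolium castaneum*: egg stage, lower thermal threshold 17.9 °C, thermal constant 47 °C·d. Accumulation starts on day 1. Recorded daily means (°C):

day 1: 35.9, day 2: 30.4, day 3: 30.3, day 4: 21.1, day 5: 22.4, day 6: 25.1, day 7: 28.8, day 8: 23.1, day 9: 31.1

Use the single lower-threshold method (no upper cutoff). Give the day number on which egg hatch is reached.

Daily DD above 17.9 °C: 18.0, 12.5, 12.4, 3.2, 4.5, 7.2, 10.9, 5.2, 13.2.
Cumulative: 18.0, 30.5, 42.9, 46.1, 50.6, 57.8, 68.7, 73.9, 87.1.
The total first reaches 47 DD on day 5.

day 5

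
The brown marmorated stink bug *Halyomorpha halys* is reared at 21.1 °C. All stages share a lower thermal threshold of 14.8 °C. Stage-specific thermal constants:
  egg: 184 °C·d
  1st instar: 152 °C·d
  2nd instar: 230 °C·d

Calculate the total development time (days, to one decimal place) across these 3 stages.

89.8 days

Daily accumulation at 21.1 °C = 21.1 − 14.8 = 6.3 DD/day.
Total K = 184 + 152 + 230 = 566 DD.
Total duration = 566 / 6.3 = 89.841 ≈ 89.8 days.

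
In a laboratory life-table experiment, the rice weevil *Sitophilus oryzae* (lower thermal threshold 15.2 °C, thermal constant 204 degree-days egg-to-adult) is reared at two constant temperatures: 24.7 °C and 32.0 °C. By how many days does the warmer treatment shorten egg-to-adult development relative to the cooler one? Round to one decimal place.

9.3 days

At 24.7 °C: 204 / (24.7 − 15.2) = 204 / 9.5 = 21.474 d.
At 32.0 °C: 204 / (32.0 − 15.2) = 204 / 16.8 = 12.143 d.
Difference = |21.474 − 12.143| = 9.331 ≈ 9.3 days.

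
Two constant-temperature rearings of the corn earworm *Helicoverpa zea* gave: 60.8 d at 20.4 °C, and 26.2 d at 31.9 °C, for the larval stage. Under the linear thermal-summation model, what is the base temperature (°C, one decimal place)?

Equal thermal constants: D₁(T₁ − T_b) = D₂(T₂ − T_b).
60.8·(20.4 − T_b) = 26.2·(31.9 − T_b)
T_b = (60.8·20.4 − 26.2·31.9) / (60.8 − 26.2) = 404.54 / 34.6 = 11.692 °C ≈ 11.7 °C.

11.7 °C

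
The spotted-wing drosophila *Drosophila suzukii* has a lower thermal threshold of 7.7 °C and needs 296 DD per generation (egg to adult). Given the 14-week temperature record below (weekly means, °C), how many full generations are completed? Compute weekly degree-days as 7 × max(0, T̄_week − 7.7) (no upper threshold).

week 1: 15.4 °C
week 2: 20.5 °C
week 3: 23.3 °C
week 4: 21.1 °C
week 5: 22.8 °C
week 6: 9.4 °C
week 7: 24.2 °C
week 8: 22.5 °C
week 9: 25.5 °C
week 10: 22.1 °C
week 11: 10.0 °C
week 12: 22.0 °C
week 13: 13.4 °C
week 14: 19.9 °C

Weekly DD (7 × max(0, T̄ − 7.7)): 53.9, 89.6, 109.2, 93.8, 105.7, 11.9, 115.5, 103.6, 124.6, 100.8, 16.1, 100.1, 39.9, 85.4.
Season total = 1150.1 DD.
Complete generations = ⌊1150.1 / 296⌋ = 3.

3 generations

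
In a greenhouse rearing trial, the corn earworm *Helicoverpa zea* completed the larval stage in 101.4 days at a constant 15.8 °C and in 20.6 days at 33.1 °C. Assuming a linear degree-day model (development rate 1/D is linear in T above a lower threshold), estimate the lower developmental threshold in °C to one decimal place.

Under the model K = D·(T − T_b), so D₁·(T₁ − T_b) = D₂·(T₂ − T_b).
101.4·(15.8 − T_b) = 20.6·(33.1 − T_b)
T_b = (101.4·15.8 − 20.6·33.1) / (101.4 − 20.6) = 920.26 / 80.8 = 11.389 °C ≈ 11.4 °C.

11.4 °C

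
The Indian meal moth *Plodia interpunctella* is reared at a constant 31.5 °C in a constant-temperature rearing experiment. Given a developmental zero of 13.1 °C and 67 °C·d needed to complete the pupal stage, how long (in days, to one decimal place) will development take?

Daily accumulation = 31.5 − 13.1 = 18.4 DD/day.
Duration = 67 / 18.4 = 3.641 ≈ 3.6 days.

3.6 days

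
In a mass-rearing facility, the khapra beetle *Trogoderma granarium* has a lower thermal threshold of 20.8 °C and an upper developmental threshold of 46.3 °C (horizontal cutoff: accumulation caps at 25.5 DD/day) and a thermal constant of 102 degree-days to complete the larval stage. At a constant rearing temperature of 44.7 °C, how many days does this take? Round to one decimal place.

4.3 days

Daily accumulation = 44.7 − 20.8 = 23.9 DD/day.
Duration = 102 / 23.9 = 4.268 ≈ 4.3 days.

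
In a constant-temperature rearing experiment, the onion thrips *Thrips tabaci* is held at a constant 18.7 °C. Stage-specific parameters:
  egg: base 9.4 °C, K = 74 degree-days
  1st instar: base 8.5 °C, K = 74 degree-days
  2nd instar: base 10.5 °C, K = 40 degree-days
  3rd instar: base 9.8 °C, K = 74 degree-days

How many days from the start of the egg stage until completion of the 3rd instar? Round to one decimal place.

egg: 74 / (18.7 − 9.4) = 74 / 9.3 = 7.957 d.
1st instar: 74 / (18.7 − 8.5) = 74 / 10.2 = 7.255 d.
2nd instar: 40 / (18.7 − 10.5) = 40 / 8.2 = 4.878 d.
3rd instar: 74 / (18.7 − 9.8) = 74 / 8.9 = 8.315 d.
Sum = 28.405 ≈ 28.4 days.

28.4 days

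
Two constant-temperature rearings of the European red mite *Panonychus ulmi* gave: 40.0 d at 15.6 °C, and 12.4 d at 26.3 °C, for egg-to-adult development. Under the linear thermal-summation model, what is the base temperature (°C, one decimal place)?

Under the model K = D·(T − T_b), so D₁·(T₁ − T_b) = D₂·(T₂ − T_b).
40.0·(15.6 − T_b) = 12.4·(26.3 − T_b)
T_b = (40.0·15.6 − 12.4·26.3) / (40.0 − 12.4) = 297.88 / 27.6 = 10.793 °C ≈ 10.8 °C.

10.8 °C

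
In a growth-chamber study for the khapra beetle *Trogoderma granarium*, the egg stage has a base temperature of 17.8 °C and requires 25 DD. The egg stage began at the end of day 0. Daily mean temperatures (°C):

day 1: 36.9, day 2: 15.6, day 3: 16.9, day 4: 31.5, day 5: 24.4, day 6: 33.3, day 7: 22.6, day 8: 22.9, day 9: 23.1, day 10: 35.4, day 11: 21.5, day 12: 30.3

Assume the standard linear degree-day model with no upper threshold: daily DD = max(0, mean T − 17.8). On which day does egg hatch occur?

Daily DD above 17.8 °C: 19.1, 0.0, 0.0, 13.7, 6.6, 15.5, 4.8, 5.1, 5.3, 17.6, 3.7, 12.5.
Cumulative: 19.1, 19.1, 19.1, 32.8, 39.4, 54.9, 59.7, 64.8, 70.1, 87.7, 91.4, 103.9.
The total first reaches 25 DD on day 4.

day 4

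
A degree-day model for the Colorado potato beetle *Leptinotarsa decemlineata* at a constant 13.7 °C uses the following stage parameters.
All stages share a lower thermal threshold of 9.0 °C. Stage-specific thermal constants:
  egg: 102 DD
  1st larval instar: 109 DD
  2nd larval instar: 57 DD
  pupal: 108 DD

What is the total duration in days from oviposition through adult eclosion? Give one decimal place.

Daily accumulation at 13.7 °C = 13.7 − 9.0 = 4.7 DD/day.
Total K = 102 + 109 + 57 + 108 = 376 DD.
Total duration = 376 / 4.7 = 80.000 ≈ 80.0 days.

80.0 days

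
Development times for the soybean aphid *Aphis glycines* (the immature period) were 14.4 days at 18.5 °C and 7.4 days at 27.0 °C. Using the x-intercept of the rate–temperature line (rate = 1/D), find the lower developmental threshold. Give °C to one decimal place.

Equal thermal constants: D₁(T₁ − T_b) = D₂(T₂ − T_b).
14.4·(18.5 − T_b) = 7.4·(27.0 − T_b)
T_b = (14.4·18.5 − 7.4·27.0) / (14.4 − 7.4) = 66.60 / 7.0 = 9.514 °C ≈ 9.5 °C.

9.5 °C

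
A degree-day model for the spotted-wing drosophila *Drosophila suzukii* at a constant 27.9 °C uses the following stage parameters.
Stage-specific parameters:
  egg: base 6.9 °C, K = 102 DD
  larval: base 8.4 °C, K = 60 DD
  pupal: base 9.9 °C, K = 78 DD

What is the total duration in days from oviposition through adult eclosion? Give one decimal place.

egg: 102 / (27.9 − 6.9) = 102 / 21.0 = 4.857 d.
larval: 60 / (27.9 − 8.4) = 60 / 19.5 = 3.077 d.
pupal: 78 / (27.9 − 9.9) = 78 / 18.0 = 4.333 d.
Sum = 12.267 ≈ 12.3 days.

12.3 days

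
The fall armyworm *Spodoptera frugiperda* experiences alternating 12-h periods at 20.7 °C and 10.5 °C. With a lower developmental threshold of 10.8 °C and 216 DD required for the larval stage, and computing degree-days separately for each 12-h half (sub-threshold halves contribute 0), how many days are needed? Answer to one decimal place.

43.6 days

Day half: max(0, 20.7 − 10.8) × 0.5 = 9.9 × 0.5 = 4.95 DD.
Night half: max(0, 10.5 − 10.8) × 0.5 = 0.0 × 0.5 = 0.00 DD.
Per 24 h: 4.95 DD/day.
Duration = 216 / 4.95 = 43.636 ≈ 43.6 days.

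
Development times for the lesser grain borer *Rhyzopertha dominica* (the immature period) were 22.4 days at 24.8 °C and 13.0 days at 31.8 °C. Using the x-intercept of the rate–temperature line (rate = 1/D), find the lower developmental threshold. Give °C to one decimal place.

Linear rate model ⇒ the product D·(T − T_b) is constant across temperatures.
22.4·(24.8 − T_b) = 13.0·(31.8 − T_b)
T_b = (22.4·24.8 − 13.0·31.8) / (22.4 − 13.0) = 142.12 / 9.4 = 15.119 °C ≈ 15.1 °C.

15.1 °C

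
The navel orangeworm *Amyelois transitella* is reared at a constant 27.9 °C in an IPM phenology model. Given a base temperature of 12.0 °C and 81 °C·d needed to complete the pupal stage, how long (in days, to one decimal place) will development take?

Daily accumulation = 27.9 − 12.0 = 15.9 DD/day.
Duration = 81 / 15.9 = 5.094 ≈ 5.1 days.

5.1 days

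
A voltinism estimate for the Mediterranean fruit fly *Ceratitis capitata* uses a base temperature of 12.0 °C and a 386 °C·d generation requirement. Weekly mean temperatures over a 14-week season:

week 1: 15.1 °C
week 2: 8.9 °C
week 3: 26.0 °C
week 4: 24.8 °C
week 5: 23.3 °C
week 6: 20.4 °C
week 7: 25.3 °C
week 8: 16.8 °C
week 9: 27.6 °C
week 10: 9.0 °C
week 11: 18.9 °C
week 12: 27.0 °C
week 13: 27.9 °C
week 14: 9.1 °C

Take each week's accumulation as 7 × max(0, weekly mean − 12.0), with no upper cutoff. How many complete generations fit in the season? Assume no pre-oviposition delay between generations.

2 generations

Weekly DD (7 × max(0, T̄ − 12.0)): 21.7, 0.0, 98.0, 89.6, 79.1, 58.8, 93.1, 33.6, 109.2, 0.0, 48.3, 105.0, 111.3, 0.0.
Season total = 847.7 DD.
Complete generations = ⌊847.7 / 386⌋ = 2.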